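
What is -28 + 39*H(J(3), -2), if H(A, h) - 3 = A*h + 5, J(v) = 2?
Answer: 128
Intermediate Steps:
H(A, h) = 8 + A*h (H(A, h) = 3 + (A*h + 5) = 3 + (5 + A*h) = 8 + A*h)
-28 + 39*H(J(3), -2) = -28 + 39*(8 + 2*(-2)) = -28 + 39*(8 - 4) = -28 + 39*4 = -28 + 156 = 128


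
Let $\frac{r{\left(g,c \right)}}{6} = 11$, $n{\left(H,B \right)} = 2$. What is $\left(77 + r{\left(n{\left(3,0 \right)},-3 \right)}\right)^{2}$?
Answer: $20449$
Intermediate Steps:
$r{\left(g,c \right)} = 66$ ($r{\left(g,c \right)} = 6 \cdot 11 = 66$)
$\left(77 + r{\left(n{\left(3,0 \right)},-3 \right)}\right)^{2} = \left(77 + 66\right)^{2} = 143^{2} = 20449$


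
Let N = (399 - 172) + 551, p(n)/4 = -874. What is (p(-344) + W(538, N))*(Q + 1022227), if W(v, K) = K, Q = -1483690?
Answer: 1254256434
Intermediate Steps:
p(n) = -3496 (p(n) = 4*(-874) = -3496)
N = 778 (N = 227 + 551 = 778)
(p(-344) + W(538, N))*(Q + 1022227) = (-3496 + 778)*(-1483690 + 1022227) = -2718*(-461463) = 1254256434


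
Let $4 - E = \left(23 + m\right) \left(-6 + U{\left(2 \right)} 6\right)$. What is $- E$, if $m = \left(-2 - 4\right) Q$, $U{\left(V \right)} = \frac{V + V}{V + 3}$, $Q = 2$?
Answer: $- \frac{86}{5} \approx -17.2$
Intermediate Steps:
$U{\left(V \right)} = \frac{2 V}{3 + V}$
$m = -12$ ($m = \left(-2 - 4\right) 2 = \left(-6\right) 2 = -12$)
$E = \frac{86}{5}$ ($E = 4 - \left(23 - 12\right) \left(-6 + 2 \cdot 2 \frac{1}{3 + 2} \cdot 6\right) = 4 - 11 \left(-6 + 2 \cdot 2 \cdot \frac{1}{5} \cdot 6\right) = 4 - 11 \left(-6 + \frac{4}{5} \cdot 6\right) = 4 - 11 \left(-6 + \frac{24}{5}\right) = 4 - 11 \left(- \frac{6}{5}\right) = 4 - - \frac{66}{5} = 4 + \frac{66}{5} = \frac{86}{5} \approx 17.2$)
$- E = \left(-1\right) \frac{86}{5} = - \frac{86}{5}$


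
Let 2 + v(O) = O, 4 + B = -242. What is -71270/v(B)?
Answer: 35635/124 ≈ 287.38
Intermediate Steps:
B = -246 (B = -4 - 242 = -246)
v(O) = -2 + O
-71270/v(B) = -71270/(-2 - 246) = -71270/(-248) = -71270*(-1/248) = 35635/124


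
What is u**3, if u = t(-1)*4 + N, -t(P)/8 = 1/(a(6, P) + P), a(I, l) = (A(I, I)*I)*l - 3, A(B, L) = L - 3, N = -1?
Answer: 125/1331 ≈ 0.093914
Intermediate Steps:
A(B, L) = -3 + L
a(I, l) = -3 + I*l*(-3 + I) (a(I, l) = ((-3 + I)*I)*l - 3 = (I*(-3 + I))*l - 3 = I*l*(-3 + I) - 3 = -3 + I*l*(-3 + I))
t(P) = -8/(-3 + 19*P) (t(P) = -8/((-3 + 6*P*(-3 + 6)) + P) = -8/((-3 + 6*P*3) + P) = -8/((-3 + 18*P) + P) = -8/(-3 + 19*P))
u = 5/11 (u = -8/(-3 + 19*(-1))*4 - 1 = -8/(-3 - 19)*4 - 1 = -8/(-22)*4 - 1 = -8*(-1/22)*4 - 1 = (4/11)*4 - 1 = 16/11 - 1 = 5/11 ≈ 0.45455)
u**3 = (5/11)**3 = 125/1331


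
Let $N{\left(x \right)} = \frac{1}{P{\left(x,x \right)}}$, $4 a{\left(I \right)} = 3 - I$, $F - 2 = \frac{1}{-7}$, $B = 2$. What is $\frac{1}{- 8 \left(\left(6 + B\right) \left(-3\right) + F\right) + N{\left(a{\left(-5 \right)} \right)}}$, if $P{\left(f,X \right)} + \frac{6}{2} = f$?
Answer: $\frac{7}{1233} \approx 0.0056772$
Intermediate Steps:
$P{\left(f,X \right)} = -3 + f$
$F = \frac{13}{7}$ ($F = 2 + \frac{1}{-7} = 2 - \frac{1}{7} = \frac{13}{7} \approx 1.8571$)
$a{\left(I \right)} = \frac{3}{4} - \frac{I}{4}$ ($a{\left(I \right)} = \frac{3 - I}{4} = \frac{3}{4} - \frac{I}{4}$)
$N{\left(x \right)} = \frac{1}{-3 + x}$
$\frac{1}{- 8 \left(\left(6 + B\right) \left(-3\right) + F\right) + N{\left(a{\left(-5 \right)} \right)}} = \frac{1}{- 8 \left(\left(6 + 2\right) \left(-3\right) + \frac{13}{7}\right) + \frac{1}{-3 + \left(\frac{3}{4} - - \frac{5}{4}\right)}} = \frac{1}{- 8 \left(8 \left(-3\right) + \frac{13}{7}\right) + \frac{1}{-3 + \left(\frac{3}{4} + \frac{5}{4}\right)}} = \frac{1}{- 8 \left(-24 + \frac{13}{7}\right) + \frac{1}{-3 + 2}} = \frac{1}{\left(-8\right) \left(- \frac{155}{7}\right) + \frac{1}{-1}} = \frac{1}{\frac{1240}{7} - 1} = \frac{1}{\frac{1233}{7}} = \frac{7}{1233}$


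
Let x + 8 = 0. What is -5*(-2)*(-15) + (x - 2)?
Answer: -160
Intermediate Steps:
x = -8 (x = -8 + 0 = -8)
-5*(-2)*(-15) + (x - 2) = -5*(-2)*(-15) + (-8 - 2) = 10*(-15) - 10 = -150 - 10 = -160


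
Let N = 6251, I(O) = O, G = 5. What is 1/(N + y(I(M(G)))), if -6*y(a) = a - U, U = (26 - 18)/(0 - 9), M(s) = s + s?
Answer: 27/168728 ≈ 0.00016002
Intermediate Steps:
M(s) = 2*s
U = -8/9 (U = 8/(-9) = 8*(-1/9) = -8/9 ≈ -0.88889)
y(a) = -4/27 - a/6 (y(a) = -(a - 1*(-8/9))/6 = -(a + 8/9)/6 = -(8/9 + a)/6 = -4/27 - a/6)
1/(N + y(I(M(G)))) = 1/(6251 + (-4/27 - 5/3)) = 1/(6251 - 49/27) = 1/(168728/27) = 27/168728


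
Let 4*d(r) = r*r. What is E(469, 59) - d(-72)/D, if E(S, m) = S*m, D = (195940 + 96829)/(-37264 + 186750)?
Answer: 7907477143/292769 ≈ 27009.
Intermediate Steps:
D = 292769/149486 ≈ 1.9585
d(r) = r²/4 (d(r) = (r*r)/4 = r²/4)
E(469, 59) - d(-72)/D = 469*59 - (¼)*(-72)²/292769/149486 = 27671 - (¼)*5184*149486/292769 = 27671 - 1296*149486/292769 = 27671 - 1*193733856/292769 = 27671 - 193733856/292769 = 7907477143/292769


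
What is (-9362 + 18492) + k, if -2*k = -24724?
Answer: 21492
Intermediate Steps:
k = 12362 (k = -½*(-24724) = 12362)
(-9362 + 18492) + k = (-9362 + 18492) + 12362 = 9130 + 12362 = 21492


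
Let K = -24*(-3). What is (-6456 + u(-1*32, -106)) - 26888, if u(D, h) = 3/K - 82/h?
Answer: -42412531/1272 ≈ -33343.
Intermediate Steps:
K = 72
u(D, h) = 1/24 - 82/h (u(D, h) = 3/72 - 82/h = 3*(1/72) - 82/h = 1/24 - 82/h)
(-6456 + u(-1*32, -106)) - 26888 = (-6456 + (1/24)*(-1968 - 106)/(-106)) - 26888 = (-6456 + (1/24)*(-1/106)*(-2074)) - 26888 = (-6456 + 1037/1272) - 26888 = -8210995/1272 - 26888 = -42412531/1272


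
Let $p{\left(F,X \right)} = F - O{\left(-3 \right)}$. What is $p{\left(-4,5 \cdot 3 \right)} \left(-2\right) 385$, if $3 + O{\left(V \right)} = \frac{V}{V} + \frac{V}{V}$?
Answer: $2310$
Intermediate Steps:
$O{\left(V \right)} = -1$ ($O{\left(V \right)} = -3 + \left(\frac{V}{V} + \frac{V}{V}\right) = -3 + \left(1 + 1\right) = -3 + 2 = -1$)
$p{\left(F,X \right)} = 1 + F$ ($p{\left(F,X \right)} = F - -1 = F + 1 = 1 + F$)
$p{\left(-4,5 \cdot 3 \right)} \left(-2\right) 385 = \left(1 - 4\right) \left(-2\right) 385 = \left(-3\right) \left(-2\right) 385 = 6 \cdot 385 = 2310$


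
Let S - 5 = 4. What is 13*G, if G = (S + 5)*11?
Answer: 2002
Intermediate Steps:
S = 9 (S = 5 + 4 = 9)
G = 154 (G = (9 + 5)*11 = 14*11 = 154)
13*G = 13*154 = 2002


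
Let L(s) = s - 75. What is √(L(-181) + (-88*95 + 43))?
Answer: I*√8573 ≈ 92.59*I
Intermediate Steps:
L(s) = -75 + s
√(L(-181) + (-88*95 + 43)) = √((-75 - 181) + (-88*95 + 43)) = √(-256 + (-8360 + 43)) = √(-256 - 8317) = √(-8573) = I*√8573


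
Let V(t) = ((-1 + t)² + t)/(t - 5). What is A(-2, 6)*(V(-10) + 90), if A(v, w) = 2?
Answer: 826/5 ≈ 165.20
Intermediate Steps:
V(t) = (t + (-1 + t)²)/(-5 + t)
A(-2, 6)*(V(-10) + 90) = 2*((-10 + (-1 - 10)²)/(-5 - 10) + 90) = 2*((-10 + (-11)²)/(-15) + 90) = 2*(-(-10 + 121)/15 + 90) = 2*(-1/15*111 + 90) = 2*(-37/5 + 90) = 2*(413/5) = 826/5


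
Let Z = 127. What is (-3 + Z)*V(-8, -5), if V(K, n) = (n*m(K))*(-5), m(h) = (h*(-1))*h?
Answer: -198400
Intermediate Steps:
m(h) = -h² (m(h) = (-h)*h = -h²)
V(K, n) = 5*n*K² (V(K, n) = (n*(-K²))*(-5) = -n*K²*(-5) = 5*n*K²)
(-3 + Z)*V(-8, -5) = (-3 + 127)*(5*(-5)*(-8)²) = 124*(5*(-5)*64) = 124*(-1600) = -198400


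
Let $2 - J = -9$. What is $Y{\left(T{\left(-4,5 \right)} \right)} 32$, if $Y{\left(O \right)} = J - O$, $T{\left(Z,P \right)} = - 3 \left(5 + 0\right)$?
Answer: $832$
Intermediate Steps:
$J = 11$ ($J = 2 - -9 = 2 + 9 = 11$)
$T{\left(Z,P \right)} = -15$ ($T{\left(Z,P \right)} = \left(-3\right) 5 = -15$)
$Y{\left(O \right)} = 11 - O$
$Y{\left(T{\left(-4,5 \right)} \right)} 32 = \left(11 - -15\right) 32 = \left(11 + 15\right) 32 = 26 \cdot 32 = 832$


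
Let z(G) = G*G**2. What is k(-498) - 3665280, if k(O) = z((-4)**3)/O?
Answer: -912523648/249 ≈ -3.6648e+6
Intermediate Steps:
z(G) = G**3
k(O) = -262144/O (k(O) = ((-4)**3)**3/O = (-64)**3/O = -262144/O)
k(-498) - 3665280 = -262144/(-498) - 3665280 = -262144*(-1/498) - 3665280 = 131072/249 - 3665280 = -912523648/249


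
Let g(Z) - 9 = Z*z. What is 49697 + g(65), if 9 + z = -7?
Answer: 48666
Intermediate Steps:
z = -16 (z = -9 - 7 = -16)
g(Z) = 9 - 16*Z (g(Z) = 9 + Z*(-16) = 9 - 16*Z)
49697 + g(65) = 49697 + (9 - 16*65) = 49697 + (9 - 1040) = 49697 - 1031 = 48666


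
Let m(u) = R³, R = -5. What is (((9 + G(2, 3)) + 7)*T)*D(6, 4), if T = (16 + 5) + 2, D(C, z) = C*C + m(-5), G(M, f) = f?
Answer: -38893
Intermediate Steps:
m(u) = -125 (m(u) = (-5)³ = -125)
D(C, z) = -125 + C² (D(C, z) = C*C - 125 = C² - 125 = -125 + C²)
T = 23 (T = 21 + 2 = 23)
(((9 + G(2, 3)) + 7)*T)*D(6, 4) = (((9 + 3) + 7)*23)*(-125 + 6²) = ((12 + 7)*23)*(-125 + 36) = (19*23)*(-89) = 437*(-89) = -38893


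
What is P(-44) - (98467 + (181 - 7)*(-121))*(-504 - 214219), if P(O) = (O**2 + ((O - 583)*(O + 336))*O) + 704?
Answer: 16630409935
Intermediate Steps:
P(O) = 704 + O**2 + O*(-583 + O)*(336 + O) (P(O) = (O**2 + ((-583 + O)*(336 + O))*O) + 704 = (O**2 + O*(-583 + O)*(336 + O)) + 704 = 704 + O**2 + O*(-583 + O)*(336 + O))
P(-44) - (98467 + (181 - 7)*(-121))*(-504 - 214219) = (704 + (-44)**3 - 195888*(-44) - 246*(-44)**2) - (98467 + (181 - 7)*(-121))*(-504 - 214219) = (704 - 85184 + 8619072 - 246*1936) - (98467 + 174*(-121))*(-214723) = (704 - 85184 + 8619072 - 476256) - (98467 - 21054)*(-214723) = 8058336 - 77413*(-214723) = 8058336 - 1*(-16622351599) = 8058336 + 16622351599 = 16630409935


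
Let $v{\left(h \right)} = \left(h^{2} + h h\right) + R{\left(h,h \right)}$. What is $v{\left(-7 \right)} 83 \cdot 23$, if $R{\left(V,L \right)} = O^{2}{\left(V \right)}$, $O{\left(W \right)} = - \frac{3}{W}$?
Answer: $\frac{9184199}{49} \approx 1.8743 \cdot 10^{5}$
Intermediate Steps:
$R{\left(V,L \right)} = \frac{9}{V^{2}}$ ($R{\left(V,L \right)} = \left(- \frac{3}{V}\right)^{2} = \frac{9}{V^{2}}$)
$v{\left(h \right)} = 2 h^{2} + \frac{9}{h^{2}}$ ($v{\left(h \right)} = \left(h^{2} + h h\right) + \frac{9}{h^{2}} = \left(h^{2} + h^{2}\right) + \frac{9}{h^{2}} = 2 h^{2} + \frac{9}{h^{2}}$)
$v{\left(-7 \right)} 83 \cdot 23 = \frac{9 + 2 \left(-7\right)^{4}}{49} \cdot 83 \cdot 23 = \frac{9 + 2 \cdot 2401}{49} \cdot 83 \cdot 23 = \frac{9 + 4802}{49} \cdot 83 \cdot 23 = \frac{1}{49} \cdot 4811 \cdot 83 \cdot 23 = \frac{4811}{49} \cdot 83 \cdot 23 = \frac{399313}{49} \cdot 23 = \frac{9184199}{49}$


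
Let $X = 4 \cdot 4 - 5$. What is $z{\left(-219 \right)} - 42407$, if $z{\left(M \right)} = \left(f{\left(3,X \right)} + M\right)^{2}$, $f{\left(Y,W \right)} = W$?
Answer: $857$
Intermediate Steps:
$X = 11$ ($X = 16 - 5 = 11$)
$z{\left(M \right)} = \left(11 + M\right)^{2}$
$z{\left(-219 \right)} - 42407 = \left(11 - 219\right)^{2} - 42407 = \left(-208\right)^{2} - 42407 = 43264 - 42407 = 857$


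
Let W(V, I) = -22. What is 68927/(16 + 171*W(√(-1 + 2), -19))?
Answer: -68927/3746 ≈ -18.400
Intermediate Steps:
68927/(16 + 171*W(√(-1 + 2), -19)) = 68927/(16 + 171*(-22)) = 68927/(16 - 3762) = 68927/(-3746) = 68927*(-1/3746) = -68927/3746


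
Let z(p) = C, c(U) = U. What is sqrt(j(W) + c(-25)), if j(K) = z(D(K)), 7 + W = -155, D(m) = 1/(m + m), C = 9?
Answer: 4*I ≈ 4.0*I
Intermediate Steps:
D(m) = 1/(2*m)
z(p) = 9
W = -162 (W = -7 - 155 = -162)
j(K) = 9
sqrt(j(W) + c(-25)) = sqrt(9 - 25) = sqrt(-16) = 4*I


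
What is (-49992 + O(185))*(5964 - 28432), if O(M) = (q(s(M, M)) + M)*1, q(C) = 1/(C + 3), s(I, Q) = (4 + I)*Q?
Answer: 9782854649975/8742 ≈ 1.1191e+9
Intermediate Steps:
s(I, Q) = Q*(4 + I)
q(C) = 1/(3 + C)
O(M) = M + 1/(3 + M*(4 + M)) (O(M) = (1/(3 + M*(4 + M)) + M)*1 = (M + 1/(3 + M*(4 + M)))*1 = M + 1/(3 + M*(4 + M)))
(-49992 + O(185))*(5964 - 28432) = (-49992 + (185 + 1/(3 + 185*(4 + 185))))*(5964 - 28432) = (-49992 + (185 + 1/(3 + 185*189)))*(-22468) = (-49992 + (185 + 1/(3 + 34965)))*(-22468) = (-49992 + (185 + 1/34968))*(-22468) = (-49992 + 6469081/34968)*(-22468) = -1741651175/34968*(-22468) = 9782854649975/8742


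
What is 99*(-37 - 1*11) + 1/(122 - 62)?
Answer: -285119/60 ≈ -4752.0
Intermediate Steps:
99*(-37 - 1*11) + 1/(122 - 62) = 99*(-37 - 11) + 1/60 = 99*(-48) + 1/60 = -4752 + 1/60 = -285119/60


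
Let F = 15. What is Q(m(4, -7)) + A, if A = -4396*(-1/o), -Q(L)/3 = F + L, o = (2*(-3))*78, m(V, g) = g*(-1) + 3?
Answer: -9874/117 ≈ -84.393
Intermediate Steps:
m(V, g) = 3 - g (m(V, g) = -g + 3 = 3 - g)
o = -468 (o = -6*78 = -468)
Q(L) = -45 - 3*L (Q(L) = -3*(15 + L) = -45 - 3*L)
A = -1099/117 (A = -4396/((-1*(-468))) = -4396/468 = -4396*1/468 = -1099/117 ≈ -9.3932)
Q(m(4, -7)) + A = (-45 - 3*(3 - 1*(-7))) - 1099/117 = (-45 - 3*(3 + 7)) - 1099/117 = (-45 - 3*10) - 1099/117 = (-45 - 30) - 1099/117 = -75 - 1099/117 = -9874/117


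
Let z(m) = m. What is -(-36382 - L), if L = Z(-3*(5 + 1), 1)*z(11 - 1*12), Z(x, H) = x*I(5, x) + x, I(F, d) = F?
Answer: 36490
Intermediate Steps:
Z(x, H) = 6*x (Z(x, H) = x*5 + x = 5*x + x = 6*x)
L = 108 (L = (6*(-3*(5 + 1)))*(11 - 1*12) = (6*(-3*6))*(11 - 12) = (6*(-18))*(-1) = -108*(-1) = 108)
-(-36382 - L) = -(-36382 - 1*108) = -(-36382 - 108) = -1*(-36490) = 36490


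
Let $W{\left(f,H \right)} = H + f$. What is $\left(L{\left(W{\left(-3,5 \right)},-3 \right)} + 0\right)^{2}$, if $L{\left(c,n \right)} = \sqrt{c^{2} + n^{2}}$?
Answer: $13$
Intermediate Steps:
$\left(L{\left(W{\left(-3,5 \right)},-3 \right)} + 0\right)^{2} = \left(\sqrt{\left(5 - 3\right)^{2} + \left(-3\right)^{2}} + 0\right)^{2} = \left(\sqrt{2^{2} + 9} + 0\right)^{2} = \left(\sqrt{4 + 9} + 0\right)^{2} = \left(\sqrt{13} + 0\right)^{2} = \left(\sqrt{13}\right)^{2} = 13$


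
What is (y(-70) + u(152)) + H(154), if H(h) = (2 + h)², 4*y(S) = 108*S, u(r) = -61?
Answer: 22385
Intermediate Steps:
y(S) = 27*S (y(S) = (108*S)/4 = 27*S)
(y(-70) + u(152)) + H(154) = (27*(-70) - 61) + (2 + 154)² = (-1890 - 61) + 156² = -1951 + 24336 = 22385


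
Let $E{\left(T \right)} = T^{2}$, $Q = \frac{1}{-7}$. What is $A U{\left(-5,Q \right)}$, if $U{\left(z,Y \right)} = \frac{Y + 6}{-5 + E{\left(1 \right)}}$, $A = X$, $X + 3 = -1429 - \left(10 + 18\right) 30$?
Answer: $\frac{23288}{7} \approx 3326.9$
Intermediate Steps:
$Q = - \frac{1}{7} \approx -0.14286$
$X = -2272$ ($X = -3 - \left(1429 + \left(10 + 18\right) 30\right) = -3 - \left(1429 + 28 \cdot 30\right) = -3 - 2269 = -2272$)
$A = -2272$
$U{\left(z,Y \right)} = - \frac{3}{2} - \frac{Y}{4}$ ($U{\left(z,Y \right)} = \frac{Y + 6}{-5 + 1^{2}} = \frac{6 + Y}{-5 + 1} = \frac{6 + Y}{-4} = \left(6 + Y\right) \left(- \frac{1}{4}\right) = - \frac{3}{2} - \frac{Y}{4}$)
$A U{\left(-5,Q \right)} = - 2272 \left(- \frac{3}{2} - - \frac{1}{28}\right) = - 2272 \left(- \frac{3}{2} + \frac{1}{28}\right) = \left(-2272\right) \left(- \frac{41}{28}\right) = \frac{23288}{7}$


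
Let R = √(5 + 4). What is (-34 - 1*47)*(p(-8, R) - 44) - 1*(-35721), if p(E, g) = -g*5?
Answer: 40500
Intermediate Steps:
R = 3 (R = √9 = 3)
p(E, g) = -5*g
(-34 - 1*47)*(p(-8, R) - 44) - 1*(-35721) = (-34 - 1*47)*(-5*3 - 44) - 1*(-35721) = (-34 - 47)*(-15 - 44) + 35721 = -81*(-59) + 35721 = 4779 + 35721 = 40500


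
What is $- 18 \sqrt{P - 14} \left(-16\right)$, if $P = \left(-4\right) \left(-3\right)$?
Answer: $288 i \sqrt{2} \approx 407.29 i$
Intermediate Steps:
$P = 12$
$- 18 \sqrt{P - 14} \left(-16\right) = - 18 \sqrt{12 - 14} \left(-16\right) = - 18 \sqrt{-2} \left(-16\right) = - 18 i \sqrt{2} \left(-16\right) = 288 i \sqrt{2}$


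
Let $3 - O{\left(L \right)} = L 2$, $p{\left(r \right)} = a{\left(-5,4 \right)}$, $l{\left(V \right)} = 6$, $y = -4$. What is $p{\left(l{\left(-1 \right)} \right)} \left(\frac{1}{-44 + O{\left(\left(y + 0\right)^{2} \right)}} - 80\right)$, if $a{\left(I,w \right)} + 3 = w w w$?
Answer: $- \frac{356301}{73} \approx -4880.8$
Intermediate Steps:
$a{\left(I,w \right)} = -3 + w^{3}$ ($a{\left(I,w \right)} = -3 + w w w = -3 + w^{2} w = -3 + w^{3}$)
$p{\left(r \right)} = 61$ ($p{\left(r \right)} = -3 + 4^{3} = -3 + 64 = 61$)
$O{\left(L \right)} = 3 - 2 L$ ($O{\left(L \right)} = 3 - L 2 = 3 - 2 L$)
$p{\left(l{\left(-1 \right)} \right)} \left(\frac{1}{-44 + O{\left(\left(y + 0\right)^{2} \right)}} - 80\right) = 61 \left(\frac{1}{-44 + \left(3 - 2 \left(-4 + 0\right)^{2}\right)} - 80\right) = 61 \left(\frac{1}{-44 + \left(3 - 2 \left(-4\right)^{2}\right)} - 80\right) = 61 \left(\frac{1}{-44 + \left(3 - 32\right)} - 80\right) = 61 \left(\frac{1}{-44 - 29} - 80\right) = 61 \left(\frac{1}{-73} - 80\right) = 61 \left(- \frac{1}{73} - 80\right) = 61 \left(- \frac{5841}{73}\right) = - \frac{356301}{73}$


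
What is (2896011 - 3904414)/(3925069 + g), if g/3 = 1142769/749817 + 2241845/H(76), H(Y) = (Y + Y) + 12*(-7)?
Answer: -5712889381452/22796981004815 ≈ -0.25060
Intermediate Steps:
H(Y) = -84 + 2*Y (H(Y) = 2*Y - 84 = -84 + 2*Y)
g = 560350400219/5665284 (g = 3*(1142769/749817 + 2241845/(-84 + 2*76)) = 3*(1142769*(1/749817) + 2241845/(-84 + 152)) = 3*(380923/249939 + 2241845/68) = 3*(560350400219/16995852) = 560350400219/5665284 ≈ 98910.)
(2896011 - 3904414)/(3925069 + g) = (2896011 - 3904414)/(3925069 + 560350400219/5665284) = -1008403/22796981004815/5665284 = -1008403*5665284/22796981004815 = -5712889381452/22796981004815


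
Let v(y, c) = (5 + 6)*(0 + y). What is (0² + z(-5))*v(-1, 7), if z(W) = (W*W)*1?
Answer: -275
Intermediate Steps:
z(W) = W² (z(W) = W²*1 = W²)
v(y, c) = 11*y
(0² + z(-5))*v(-1, 7) = (0² + (-5)²)*(11*(-1)) = (0 + 25)*(-11) = 25*(-11) = -275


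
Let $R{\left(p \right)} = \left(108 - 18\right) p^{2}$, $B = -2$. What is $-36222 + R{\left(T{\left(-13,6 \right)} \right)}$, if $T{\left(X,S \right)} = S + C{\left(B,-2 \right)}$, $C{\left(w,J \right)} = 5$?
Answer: $-25332$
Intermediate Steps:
$T{\left(X,S \right)} = 5 + S$ ($T{\left(X,S \right)} = S + 5 = 5 + S$)
$R{\left(p \right)} = 90 p^{2}$
$-36222 + R{\left(T{\left(-13,6 \right)} \right)} = -36222 + 90 \left(5 + 6\right)^{2} = -36222 + 90 \cdot 11^{2} = -36222 + 90 \cdot 121 = -36222 + 10890 = -25332$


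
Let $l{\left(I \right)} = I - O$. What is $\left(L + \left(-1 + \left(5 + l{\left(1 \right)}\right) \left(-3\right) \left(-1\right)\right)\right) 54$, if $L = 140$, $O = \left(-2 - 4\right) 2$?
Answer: $10422$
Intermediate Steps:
$O = -12$ ($O = \left(-6\right) 2 = -12$)
$l{\left(I \right)} = 12 + I$ ($l{\left(I \right)} = I - -12 = I + 12 = 12 + I$)
$\left(L + \left(-1 + \left(5 + l{\left(1 \right)}\right) \left(-3\right) \left(-1\right)\right)\right) 54 = \left(140 - \left(1 - \left(5 + \left(12 + 1\right)\right) \left(-3\right) \left(-1\right)\right)\right) 54 = \left(140 - \left(1 - \left(5 + 13\right) \left(-3\right) \left(-1\right)\right)\right) 54 = \left(140 - \left(1 - 18 \left(-3\right) \left(-1\right)\right)\right) 54 = \left(140 - -53\right) 54 = \left(140 + \left(-1 + 54\right)\right) 54 = \left(140 + 53\right) 54 = 193 \cdot 54 = 10422$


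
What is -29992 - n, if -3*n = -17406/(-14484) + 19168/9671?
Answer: -2100486833821/70037382 ≈ -29991.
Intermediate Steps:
n = -74327123/70037382 (n = -(-17406/(-14484) + 19168/9671)/3 = -(-17406*(-1/14484) + 19168*(1/9671))/3 = -(2901/2414 + 19168/9671)/3 = -1/3*74327123/23345794 = -74327123/70037382 ≈ -1.0612)
-29992 - n = -29992 - 1*(-74327123/70037382) = -29992 + 74327123/70037382 = -2100486833821/70037382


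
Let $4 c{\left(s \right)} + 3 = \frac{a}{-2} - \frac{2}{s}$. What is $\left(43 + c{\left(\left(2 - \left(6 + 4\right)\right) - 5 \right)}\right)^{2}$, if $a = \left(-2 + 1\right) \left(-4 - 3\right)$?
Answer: $\frac{18550249}{10816} \approx 1715.1$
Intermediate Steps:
$a = 7$ ($a = \left(-1\right) \left(-7\right) = 7$)
$c{\left(s \right)} = - \frac{13}{8} - \frac{1}{2 s}$ ($c{\left(s \right)} = - \frac{3}{4} + \frac{\frac{7}{-2} - \frac{2}{s}}{4} = - \frac{3}{4} + \frac{7 \left(- \frac{1}{2}\right) - \frac{2}{s}}{4} = - \frac{3}{4} + \frac{- \frac{7}{2} - \frac{2}{s}}{4} = - \frac{3}{4} - \left(\frac{7}{8} + \frac{1}{2 s}\right) = - \frac{13}{8} - \frac{1}{2 s}$)
$\left(43 + c{\left(\left(2 - \left(6 + 4\right)\right) - 5 \right)}\right)^{2} = \left(43 + \frac{-4 - 13 \left(\left(2 - \left(6 + 4\right)\right) - 5\right)}{8 \left(\left(2 - \left(6 + 4\right)\right) - 5\right)}\right)^{2} = \left(43 + \frac{-4 - 13 \left(\left(2 - 10\right) - 5\right)}{8 \left(\left(2 - 10\right) - 5\right)}\right)^{2} = \left(43 + \frac{-4 - 13 \left(-8 - 5\right)}{8 \left(-8 - 5\right)}\right)^{2} = \left(43 + \frac{-4 - -169}{8 \left(-13\right)}\right)^{2} = \left(43 + \frac{1}{8} \left(- \frac{1}{13}\right) \left(-4 + 169\right)\right)^{2} = \left(43 + \frac{1}{8} \left(- \frac{1}{13}\right) 165\right)^{2} = \left(43 - \frac{165}{104}\right)^{2} = \left(\frac{4307}{104}\right)^{2} = \frac{18550249}{10816}$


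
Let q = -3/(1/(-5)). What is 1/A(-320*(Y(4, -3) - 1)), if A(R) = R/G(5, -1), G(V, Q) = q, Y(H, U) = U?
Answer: 3/256 ≈ 0.011719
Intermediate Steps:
q = 15 (q = -3/(-1/5) = -3*(-5) = 15)
G(V, Q) = 15
A(R) = R/15
1/A(-320*(Y(4, -3) - 1)) = 1/((-320*(-3 - 1))/15) = 1/((-320*(-4))/15) = 1/((-80*(-16))/15) = 1/((1/15)*1280) = 1/(256/3) = 3/256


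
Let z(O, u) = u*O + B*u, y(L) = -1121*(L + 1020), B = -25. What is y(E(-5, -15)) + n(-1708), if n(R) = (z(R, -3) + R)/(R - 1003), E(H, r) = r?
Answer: -3054229646/2711 ≈ -1.1266e+6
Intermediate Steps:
y(L) = -1143420 - 1121*L (y(L) = -1121*(1020 + L) = -1143420 - 1121*L)
z(O, u) = -25*u + O*u (z(O, u) = u*O - 25*u = O*u - 25*u = -25*u + O*u)
n(R) = (75 - 2*R)/(-1003 + R) (n(R) = (-3*(-25 + R) + R)/(R - 1003) = ((75 - 3*R) + R)/(-1003 + R) = (75 - 2*R)/(-1003 + R))
y(E(-5, -15)) + n(-1708) = (-1143420 - 1121*(-15)) + (75 - 2*(-1708))/(-1003 - 1708) = (-1143420 + 16815) + (75 + 3416)/(-2711) = -1126605 - 1/2711*3491 = -1126605 - 3491/2711 = -3054229646/2711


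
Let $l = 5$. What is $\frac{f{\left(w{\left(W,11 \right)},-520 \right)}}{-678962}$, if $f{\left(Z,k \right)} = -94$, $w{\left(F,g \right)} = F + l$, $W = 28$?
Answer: $\frac{1}{7223} \approx 0.00013845$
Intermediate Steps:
$w{\left(F,g \right)} = 5 + F$ ($w{\left(F,g \right)} = F + 5 = 5 + F$)
$\frac{f{\left(w{\left(W,11 \right)},-520 \right)}}{-678962} = - \frac{94}{-678962} = \left(-94\right) \left(- \frac{1}{678962}\right) = \frac{1}{7223}$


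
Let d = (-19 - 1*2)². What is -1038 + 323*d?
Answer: 141405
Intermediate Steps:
d = 441 (d = (-19 - 2)² = (-21)² = 441)
-1038 + 323*d = -1038 + 323*441 = -1038 + 142443 = 141405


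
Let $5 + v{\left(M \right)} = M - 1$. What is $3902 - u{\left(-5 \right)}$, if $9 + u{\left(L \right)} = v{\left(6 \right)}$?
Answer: $3911$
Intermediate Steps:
$v{\left(M \right)} = -6 + M$ ($v{\left(M \right)} = -5 + \left(M - 1\right) = -5 + \left(-1 + M\right) = -6 + M$)
$u{\left(L \right)} = -9$ ($u{\left(L \right)} = -9 + \left(-6 + 6\right) = -9 + 0 = -9$)
$3902 - u{\left(-5 \right)} = 3902 - -9 = 3902 + 9 = 3911$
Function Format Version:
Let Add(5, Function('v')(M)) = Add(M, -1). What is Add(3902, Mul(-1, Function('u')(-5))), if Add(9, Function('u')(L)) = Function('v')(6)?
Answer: 3911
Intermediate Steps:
Function('v')(M) = Add(-6, M) (Function('v')(M) = Add(-5, Add(M, -1)) = Add(-5, Add(-1, M)) = Add(-6, M))
Function('u')(L) = -9 (Function('u')(L) = Add(-9, Add(-6, 6)) = Add(-9, 0) = -9)
Add(3902, Mul(-1, Function('u')(-5))) = Add(3902, Mul(-1, -9)) = Add(3902, 9) = 3911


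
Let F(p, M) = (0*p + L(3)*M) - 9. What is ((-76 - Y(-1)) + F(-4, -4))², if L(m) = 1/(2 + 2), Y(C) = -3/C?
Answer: 7921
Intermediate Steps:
L(m) = ¼ (L(m) = 1/4 = ¼)
F(p, M) = -9 + M/4 (F(p, M) = (0*p + M/4) - 9 = (0 + M/4) - 9 = M/4 - 9 = -9 + M/4)
((-76 - Y(-1)) + F(-4, -4))² = ((-76 - (-3)/(-1)) + (-9 + (¼)*(-4)))² = ((-76 - (-3)*(-1)) + (-9 - 1))² = ((-76 - 1*3) - 10)² = ((-76 - 3) - 10)² = (-79 - 10)² = (-89)² = 7921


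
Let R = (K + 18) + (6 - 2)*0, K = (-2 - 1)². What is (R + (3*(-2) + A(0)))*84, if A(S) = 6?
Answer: 2268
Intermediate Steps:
K = 9 (K = (-3)² = 9)
R = 27 (R = (9 + 18) + (6 - 2)*0 = 27 + 4*0 = 27 + 0 = 27)
(R + (3*(-2) + A(0)))*84 = (27 + (3*(-2) + 6))*84 = (27 + (-6 + 6))*84 = (27 + 0)*84 = 27*84 = 2268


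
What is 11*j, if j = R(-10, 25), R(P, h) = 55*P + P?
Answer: -6160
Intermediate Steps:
R(P, h) = 56*P
j = -560 (j = 56*(-10) = -560)
11*j = 11*(-560) = -6160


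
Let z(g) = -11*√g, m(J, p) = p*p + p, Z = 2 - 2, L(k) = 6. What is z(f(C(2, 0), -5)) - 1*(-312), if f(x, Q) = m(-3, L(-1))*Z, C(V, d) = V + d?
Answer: 312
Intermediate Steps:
Z = 0
m(J, p) = p + p² (m(J, p) = p² + p = p + p²)
f(x, Q) = 0 (f(x, Q) = (6*(1 + 6))*0 = (6*7)*0 = 42*0 = 0)
z(f(C(2, 0), -5)) - 1*(-312) = -11*√0 - 1*(-312) = -11*0 + 312 = 0 + 312 = 312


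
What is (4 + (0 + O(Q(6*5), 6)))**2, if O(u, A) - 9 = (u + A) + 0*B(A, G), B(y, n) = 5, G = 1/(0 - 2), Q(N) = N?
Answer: 2401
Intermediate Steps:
G = -1/2 (G = 1/(-2) = -1/2 ≈ -0.50000)
O(u, A) = 9 + A + u (O(u, A) = 9 + ((u + A) + 0*5) = 9 + ((A + u) + 0) = 9 + (A + u) = 9 + A + u)
(4 + (0 + O(Q(6*5), 6)))**2 = (4 + (0 + (9 + 6 + 6*5)))**2 = (4 + (0 + (9 + 6 + 30)))**2 = (4 + (0 + 45))**2 = (4 + 45)**2 = 49**2 = 2401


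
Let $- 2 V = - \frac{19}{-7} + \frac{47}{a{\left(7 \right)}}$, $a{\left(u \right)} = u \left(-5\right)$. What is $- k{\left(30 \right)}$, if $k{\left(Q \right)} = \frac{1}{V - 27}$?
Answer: $\frac{35}{969} \approx 0.03612$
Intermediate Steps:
$a{\left(u \right)} = - 5 u$
$V = - \frac{24}{35}$ ($V = - \frac{- \frac{19}{-7} + \frac{47}{\left(-5\right) 7}}{2} = - \frac{\left(-19\right) \left(- \frac{1}{7}\right) + \frac{47}{-35}}{2} = - \frac{\frac{19}{7} + 47 \left(- \frac{1}{35}\right)}{2} = - \frac{\frac{19}{7} - \frac{47}{35}}{2} = \left(- \frac{1}{2}\right) \frac{48}{35} = - \frac{24}{35} \approx -0.68571$)
$k{\left(Q \right)} = - \frac{35}{969}$ ($k{\left(Q \right)} = \frac{1}{- \frac{24}{35} - 27} = \frac{1}{- \frac{969}{35}} = - \frac{35}{969}$)
$- k{\left(30 \right)} = \left(-1\right) \left(- \frac{35}{969}\right) = \frac{35}{969}$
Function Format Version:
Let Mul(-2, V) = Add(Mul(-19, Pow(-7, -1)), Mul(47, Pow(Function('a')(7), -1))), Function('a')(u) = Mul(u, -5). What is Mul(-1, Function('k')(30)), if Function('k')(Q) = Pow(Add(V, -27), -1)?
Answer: Rational(35, 969) ≈ 0.036120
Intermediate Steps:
Function('a')(u) = Mul(-5, u)
V = Rational(-24, 35) (V = Mul(Rational(-1, 2), Add(Mul(-19, Pow(-7, -1)), Mul(47, Pow(Mul(-5, 7), -1)))) = Mul(Rational(-1, 2), Add(Mul(-19, Rational(-1, 7)), Mul(47, Pow(-35, -1)))) = Mul(Rational(-1, 2), Add(Rational(19, 7), Mul(47, Rational(-1, 35)))) = Mul(Rational(-1, 2), Add(Rational(19, 7), Rational(-47, 35))) = Mul(Rational(-1, 2), Rational(48, 35)) = Rational(-24, 35) ≈ -0.68571)
Function('k')(Q) = Rational(-35, 969) (Function('k')(Q) = Pow(Add(Rational(-24, 35), -27), -1) = Pow(Rational(-969, 35), -1) = Rational(-35, 969))
Mul(-1, Function('k')(30)) = Mul(-1, Rational(-35, 969)) = Rational(35, 969)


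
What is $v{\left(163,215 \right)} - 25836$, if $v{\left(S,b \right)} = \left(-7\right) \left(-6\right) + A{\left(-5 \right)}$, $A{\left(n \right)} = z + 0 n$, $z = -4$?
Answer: $-25798$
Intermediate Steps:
$A{\left(n \right)} = -4$ ($A{\left(n \right)} = -4 + 0 n = -4 + 0 = -4$)
$v{\left(S,b \right)} = 38$ ($v{\left(S,b \right)} = \left(-7\right) \left(-6\right) - 4 = 42 - 4 = 38$)
$v{\left(163,215 \right)} - 25836 = 38 - 25836 = -25798$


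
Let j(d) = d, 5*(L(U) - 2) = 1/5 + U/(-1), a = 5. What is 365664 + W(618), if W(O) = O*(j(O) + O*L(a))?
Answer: 28619724/25 ≈ 1.1448e+6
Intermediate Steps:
L(U) = 51/25 - U/5 (L(U) = 2 + (1/5 + U/(-1))/5 = 2 + (1*(⅕) + U*(-1))/5 = 2 + (⅕ - U)/5 = 2 + (1/25 - U/5) = 51/25 - U/5)
W(O) = 51*O²/25 (W(O) = O*(O + O*(51/25 - ⅕*5)) = O*(O + O*(51/25 - 1)) = O*(O + O*(26/25)) = O*(O + 26*O/25) = O*(51*O/25) = 51*O²/25)
365664 + W(618) = 365664 + (51/25)*618² = 365664 + (51/25)*381924 = 365664 + 19478124/25 = 28619724/25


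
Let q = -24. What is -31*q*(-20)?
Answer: -14880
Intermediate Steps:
-31*q*(-20) = -31*(-24)*(-20) = 744*(-20) = -14880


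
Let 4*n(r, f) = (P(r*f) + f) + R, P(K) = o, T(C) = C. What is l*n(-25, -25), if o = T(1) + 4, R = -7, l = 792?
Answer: -5346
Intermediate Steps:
o = 5 (o = 1 + 4 = 5)
P(K) = 5
n(r, f) = -½ + f/4 (n(r, f) = ((5 + f) - 7)/4 = (-2 + f)/4 = -½ + f/4)
l*n(-25, -25) = 792*(-½ + (¼)*(-25)) = 792*(-½ - 25/4) = 792*(-27/4) = -5346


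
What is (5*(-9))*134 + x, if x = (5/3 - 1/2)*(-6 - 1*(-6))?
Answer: -6030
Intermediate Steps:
x = 0 (x = (5*(⅓) - 1*½)*(-6 + 6) = (5/3 - ½)*0 = (7/6)*0 = 0)
(5*(-9))*134 + x = (5*(-9))*134 + 0 = -45*134 + 0 = -6030 + 0 = -6030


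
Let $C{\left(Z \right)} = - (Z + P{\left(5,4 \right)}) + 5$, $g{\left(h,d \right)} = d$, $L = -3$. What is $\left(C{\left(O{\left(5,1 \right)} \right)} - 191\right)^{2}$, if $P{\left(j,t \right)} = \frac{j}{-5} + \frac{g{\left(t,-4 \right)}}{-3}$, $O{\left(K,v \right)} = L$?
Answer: $\frac{302500}{9} \approx 33611.0$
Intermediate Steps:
$O{\left(K,v \right)} = -3$
$P{\left(j,t \right)} = \frac{4}{3} - \frac{j}{5}$ ($P{\left(j,t \right)} = \frac{j}{-5} - \frac{4}{-3} = j \left(- \frac{1}{5}\right) - - \frac{4}{3} = - \frac{j}{5} + \frac{4}{3} = \frac{4}{3} - \frac{j}{5}$)
$C{\left(Z \right)} = \frac{14}{3} - Z$ ($C{\left(Z \right)} = - (Z + \left(\frac{4}{3} - 1\right)) + 5 = - (Z + \frac{1}{3}) + 5 = - (\frac{1}{3} + Z) + 5 = \left(- \frac{1}{3} - Z\right) + 5 = \frac{14}{3} - Z$)
$\left(C{\left(O{\left(5,1 \right)} \right)} - 191\right)^{2} = \left(\left(\frac{14}{3} - -3\right) - 191\right)^{2} = \left(\left(\frac{14}{3} + 3\right) - 191\right)^{2} = \left(\frac{23}{3} - 191\right)^{2} = \left(- \frac{550}{3}\right)^{2} = \frac{302500}{9}$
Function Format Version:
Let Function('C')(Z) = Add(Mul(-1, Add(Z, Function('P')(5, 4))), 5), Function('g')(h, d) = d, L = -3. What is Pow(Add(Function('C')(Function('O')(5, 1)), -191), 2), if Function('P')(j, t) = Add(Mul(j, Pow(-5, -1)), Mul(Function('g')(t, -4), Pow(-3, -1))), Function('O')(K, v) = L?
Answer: Rational(302500, 9) ≈ 33611.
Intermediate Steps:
Function('O')(K, v) = -3
Function('P')(j, t) = Add(Rational(4, 3), Mul(Rational(-1, 5), j)) (Function('P')(j, t) = Add(Mul(j, Pow(-5, -1)), Mul(-4, Pow(-3, -1))) = Add(Mul(j, Rational(-1, 5)), Mul(-4, Rational(-1, 3))) = Add(Mul(Rational(-1, 5), j), Rational(4, 3)) = Add(Rational(4, 3), Mul(Rational(-1, 5), j)))
Function('C')(Z) = Add(Rational(14, 3), Mul(-1, Z)) (Function('C')(Z) = Add(Mul(-1, Add(Z, Add(Rational(4, 3), Mul(Rational(-1, 5), 5)))), 5) = Add(Mul(-1, Add(Z, Add(Rational(4, 3), -1))), 5) = Add(Mul(-1, Add(Z, Rational(1, 3))), 5) = Add(Mul(-1, Add(Rational(1, 3), Z)), 5) = Add(Add(Rational(-1, 3), Mul(-1, Z)), 5) = Add(Rational(14, 3), Mul(-1, Z)))
Pow(Add(Function('C')(Function('O')(5, 1)), -191), 2) = Pow(Add(Add(Rational(14, 3), Mul(-1, -3)), -191), 2) = Pow(Add(Add(Rational(14, 3), 3), -191), 2) = Pow(Add(Rational(23, 3), -191), 2) = Pow(Rational(-550, 3), 2) = Rational(302500, 9)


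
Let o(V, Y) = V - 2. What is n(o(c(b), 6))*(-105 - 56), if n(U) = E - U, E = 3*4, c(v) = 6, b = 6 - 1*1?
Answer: -1288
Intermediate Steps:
b = 5 (b = 6 - 1 = 5)
o(V, Y) = -2 + V
E = 12
n(U) = 12 - U
n(o(c(b), 6))*(-105 - 56) = (12 - (-2 + 6))*(-105 - 56) = (12 - 1*4)*(-161) = (12 - 4)*(-161) = 8*(-161) = -1288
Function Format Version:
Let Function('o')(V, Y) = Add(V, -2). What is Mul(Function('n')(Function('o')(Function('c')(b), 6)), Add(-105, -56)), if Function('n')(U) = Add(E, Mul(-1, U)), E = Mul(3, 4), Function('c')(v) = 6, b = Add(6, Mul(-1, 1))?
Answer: -1288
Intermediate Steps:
b = 5 (b = Add(6, -1) = 5)
Function('o')(V, Y) = Add(-2, V)
E = 12
Function('n')(U) = Add(12, Mul(-1, U))
Mul(Function('n')(Function('o')(Function('c')(b), 6)), Add(-105, -56)) = Mul(Add(12, Mul(-1, Add(-2, 6))), Add(-105, -56)) = Mul(Add(12, Mul(-1, 4)), -161) = Mul(Add(12, -4), -161) = Mul(8, -161) = -1288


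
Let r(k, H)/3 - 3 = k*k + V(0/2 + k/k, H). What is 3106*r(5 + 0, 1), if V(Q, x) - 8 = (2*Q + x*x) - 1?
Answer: 354084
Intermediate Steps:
V(Q, x) = 7 + x² + 2*Q (V(Q, x) = 8 + ((2*Q + x*x) - 1) = 8 + ((2*Q + x²) - 1) = 8 + ((x² + 2*Q) - 1) = 8 + (-1 + x² + 2*Q) = 7 + x² + 2*Q)
r(k, H) = 36 + 3*H² + 3*k² (r(k, H) = 9 + 3*(k*k + (7 + H² + 2*(0/2 + k/k))) = 9 + 3*(k² + (7 + H² + 2*(0*(½) + 1))) = 9 + 3*(k² + (7 + H² + 2*(0 + 1))) = 9 + 3*(k² + (7 + H² + 2*1)) = 9 + 3*(k² + (7 + H² + 2)) = 9 + 3*(k² + (9 + H²)) = 9 + 3*(9 + H² + k²) = 9 + (27 + 3*H² + 3*k²) = 36 + 3*H² + 3*k²)
3106*r(5 + 0, 1) = 3106*(36 + 3*1² + 3*(5 + 0)²) = 3106*(36 + 3*1 + 3*5²) = 3106*(36 + 3 + 3*25) = 3106*(36 + 3 + 75) = 3106*114 = 354084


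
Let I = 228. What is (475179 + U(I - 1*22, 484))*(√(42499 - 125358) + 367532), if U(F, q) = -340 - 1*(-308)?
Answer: 174631727204 + 3326029*I*√1691 ≈ 1.7463e+11 + 1.3677e+8*I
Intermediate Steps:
U(F, q) = -32 (U(F, q) = -340 + 308 = -32)
(475179 + U(I - 1*22, 484))*(√(42499 - 125358) + 367532) = (475179 - 32)*(√(42499 - 125358) + 367532) = 475147*(√(-82859) + 367532) = 475147*(7*I*√1691 + 367532) = 475147*(367532 + 7*I*√1691) = 174631727204 + 3326029*I*√1691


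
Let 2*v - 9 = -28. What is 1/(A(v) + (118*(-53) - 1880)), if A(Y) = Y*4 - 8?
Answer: -1/8180 ≈ -0.00012225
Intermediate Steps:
v = -19/2 (v = 9/2 + (½)*(-28) = 9/2 - 14 = -19/2 ≈ -9.5000)
A(Y) = -8 + 4*Y (A(Y) = 4*Y - 8 = -8 + 4*Y)
1/(A(v) + (118*(-53) - 1880)) = 1/((-8 + 4*(-19/2)) + (118*(-53) - 1880)) = 1/((-8 - 38) + (-6254 - 1880)) = 1/(-46 - 8134) = 1/(-8180) = -1/8180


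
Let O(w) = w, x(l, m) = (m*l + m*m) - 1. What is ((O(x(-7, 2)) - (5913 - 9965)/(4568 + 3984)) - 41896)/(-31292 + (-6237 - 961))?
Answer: 89596153/82291620 ≈ 1.0888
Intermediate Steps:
x(l, m) = -1 + m² + l*m (x(l, m) = (l*m + m²) - 1 = (m² + l*m) - 1 = -1 + m² + l*m)
((O(x(-7, 2)) - (5913 - 9965)/(4568 + 3984)) - 41896)/(-31292 + (-6237 - 961)) = (((-1 + 2² - 7*2) - (5913 - 9965)/(4568 + 3984)) - 41896)/(-31292 + (-6237 - 961)) = (((-1 + 4 - 14) - (-4052)/8552) - 41896)/(-31292 - 7198) = ((-11 - (-4052)/8552) - 41896)/(-38490) = ((-11 - 1*(-1013/2138)) - 41896)*(-1/38490) = ((-11 + 1013/2138) - 41896)*(-1/38490) = (-22505/2138 - 41896)*(-1/38490) = -89596153/2138*(-1/38490) = 89596153/82291620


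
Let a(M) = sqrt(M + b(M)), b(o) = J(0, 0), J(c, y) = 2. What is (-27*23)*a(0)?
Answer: -621*sqrt(2) ≈ -878.23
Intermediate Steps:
b(o) = 2
a(M) = sqrt(2 + M) (a(M) = sqrt(M + 2) = sqrt(2 + M))
(-27*23)*a(0) = (-27*23)*sqrt(2 + 0) = -621*sqrt(2)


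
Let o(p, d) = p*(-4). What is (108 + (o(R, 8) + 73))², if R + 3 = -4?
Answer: 43681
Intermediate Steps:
R = -7 (R = -3 - 4 = -7)
o(p, d) = -4*p
(108 + (o(R, 8) + 73))² = (108 + (-4*(-7) + 73))² = (108 + (28 + 73))² = (108 + 101)² = 209² = 43681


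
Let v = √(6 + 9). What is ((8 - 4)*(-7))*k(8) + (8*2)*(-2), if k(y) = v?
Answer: -32 - 28*√15 ≈ -140.44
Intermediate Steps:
v = √15 ≈ 3.8730
k(y) = √15
((8 - 4)*(-7))*k(8) + (8*2)*(-2) = ((8 - 4)*(-7))*√15 + (8*2)*(-2) = (4*(-7))*√15 + 16*(-2) = -28*√15 - 32 = -32 - 28*√15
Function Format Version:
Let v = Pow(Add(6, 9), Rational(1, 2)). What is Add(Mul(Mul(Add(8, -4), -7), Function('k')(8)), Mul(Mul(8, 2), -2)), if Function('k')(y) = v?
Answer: Add(-32, Mul(-28, Pow(15, Rational(1, 2)))) ≈ -140.44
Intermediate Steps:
v = Pow(15, Rational(1, 2)) ≈ 3.8730
Function('k')(y) = Pow(15, Rational(1, 2))
Add(Mul(Mul(Add(8, -4), -7), Function('k')(8)), Mul(Mul(8, 2), -2)) = Add(Mul(Mul(Add(8, -4), -7), Pow(15, Rational(1, 2))), Mul(Mul(8, 2), -2)) = Add(Mul(Mul(4, -7), Pow(15, Rational(1, 2))), Mul(16, -2)) = Add(Mul(-28, Pow(15, Rational(1, 2))), -32) = Add(-32, Mul(-28, Pow(15, Rational(1, 2))))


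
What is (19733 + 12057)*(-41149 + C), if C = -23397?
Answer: -2051917340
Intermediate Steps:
(19733 + 12057)*(-41149 + C) = (19733 + 12057)*(-41149 - 23397) = 31790*(-64546) = -2051917340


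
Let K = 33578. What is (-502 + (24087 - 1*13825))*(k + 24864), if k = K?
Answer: 570393920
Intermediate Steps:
k = 33578
(-502 + (24087 - 1*13825))*(k + 24864) = (-502 + (24087 - 1*13825))*(33578 + 24864) = (-502 + (24087 - 13825))*58442 = (-502 + 10262)*58442 = 9760*58442 = 570393920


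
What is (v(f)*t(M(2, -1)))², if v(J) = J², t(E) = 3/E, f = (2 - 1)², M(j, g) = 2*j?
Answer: 9/16 ≈ 0.56250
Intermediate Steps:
f = 1 (f = 1² = 1)
(v(f)*t(M(2, -1)))² = (1²*(3/((2*2))))² = (1*(3/4))² = (1*(3*(¼)))² = (1*(¾))² = (¾)² = 9/16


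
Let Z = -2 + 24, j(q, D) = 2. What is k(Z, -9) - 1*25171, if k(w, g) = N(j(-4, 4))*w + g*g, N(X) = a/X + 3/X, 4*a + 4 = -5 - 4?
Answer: -100371/4 ≈ -25093.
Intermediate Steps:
a = -13/4 (a = -1 + (-5 - 4)/4 = -1 + (¼)*(-9) = -1 - 9/4 = -13/4 ≈ -3.2500)
N(X) = -1/(4*X) (N(X) = -13/(4*X) + 3/X = -1/(4*X))
Z = 22
k(w, g) = g² - w/8 (k(w, g) = (-¼/2)*w + g*g = (-¼*½)*w + g² = -w/8 + g² = g² - w/8)
k(Z, -9) - 1*25171 = ((-9)² - ⅛*22) - 1*25171 = (81 - 11/4) - 25171 = 313/4 - 25171 = -100371/4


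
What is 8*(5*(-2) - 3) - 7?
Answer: -111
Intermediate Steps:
8*(5*(-2) - 3) - 7 = 8*(-10 - 3) - 7 = 8*(-13) - 7 = -104 - 7 = -111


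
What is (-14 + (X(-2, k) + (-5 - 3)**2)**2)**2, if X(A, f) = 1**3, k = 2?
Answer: 17732521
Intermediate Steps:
X(A, f) = 1
(-14 + (X(-2, k) + (-5 - 3)**2)**2)**2 = (-14 + (1 + (-5 - 3)**2)**2)**2 = (-14 + (1 + (-8)**2)**2)**2 = (-14 + (1 + 64)**2)**2 = (-14 + 65**2)**2 = (-14 + 4225)**2 = 4211**2 = 17732521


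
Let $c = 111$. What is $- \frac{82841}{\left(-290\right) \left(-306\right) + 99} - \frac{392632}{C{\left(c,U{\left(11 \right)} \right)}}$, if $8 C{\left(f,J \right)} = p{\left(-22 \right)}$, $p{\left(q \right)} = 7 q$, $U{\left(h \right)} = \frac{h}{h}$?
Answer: $\frac{139517758235}{6840603} \approx 20396.0$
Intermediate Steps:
$U{\left(h \right)} = 1$
$C{\left(f,J \right)} = - \frac{77}{4}$ ($C{\left(f,J \right)} = \frac{7 \left(-22\right)}{8} = \frac{1}{8} \left(-154\right) = - \frac{77}{4}$)
$- \frac{82841}{\left(-290\right) \left(-306\right) + 99} - \frac{392632}{C{\left(c,U{\left(11 \right)} \right)}} = - \frac{82841}{\left(-290\right) \left(-306\right) + 99} - \frac{392632}{- \frac{77}{4}} = - \frac{82841}{88740 + 99} - - \frac{1570528}{77} = - \frac{82841}{88839} + \frac{1570528}{77} = \frac{139517758235}{6840603}$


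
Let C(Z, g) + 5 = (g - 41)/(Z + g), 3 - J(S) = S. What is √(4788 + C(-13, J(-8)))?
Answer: √4798 ≈ 69.268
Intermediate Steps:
J(S) = 3 - S
C(Z, g) = -5 + (-41 + g)/(Z + g) (C(Z, g) = -5 + (g - 41)/(Z + g) = -5 + (-41 + g)/(Z + g))
√(4788 + C(-13, J(-8))) = √(4788 + (-41 - 5*(-13) - 4*(3 - 1*(-8)))/(-13 + (3 - 1*(-8)))) = √(4788 + (-41 + 65 - 4*(3 + 8))/(-13 + (3 + 8))) = √(4788 + (-41 + 65 - 4*11)/(-13 + 11)) = √(4788 + (-41 + 65 - 44)/(-2)) = √(4788 - ½*(-20)) = √(4788 + 10) = √4798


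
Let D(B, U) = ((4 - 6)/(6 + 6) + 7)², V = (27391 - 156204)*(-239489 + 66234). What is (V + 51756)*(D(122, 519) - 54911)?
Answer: -44079723958253165/36 ≈ -1.2244e+15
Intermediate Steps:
V = 22317496315 (V = -128813*(-173255) = 22317496315)
D(B, U) = 1681/36 (D(B, U) = (-2/12 + 7)² = (-2*1/12 + 7)² = (-⅙ + 7)² = (41/6)² = 1681/36)
(V + 51756)*(D(122, 519) - 54911) = (22317496315 + 51756)*(1681/36 - 54911) = 22317548071*(-1975115/36) = -44079723958253165/36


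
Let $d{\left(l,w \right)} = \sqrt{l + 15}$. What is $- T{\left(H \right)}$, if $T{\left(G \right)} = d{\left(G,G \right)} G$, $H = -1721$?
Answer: $1721 i \sqrt{1706} \approx 71084.0 i$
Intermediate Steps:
$d{\left(l,w \right)} = \sqrt{15 + l}$
$T{\left(G \right)} = G \sqrt{15 + G}$ ($T{\left(G \right)} = \sqrt{15 + G} G = G \sqrt{15 + G}$)
$- T{\left(H \right)} = - \left(-1721\right) \sqrt{15 - 1721} = - \left(-1721\right) \sqrt{-1706} = - \left(-1721\right) i \sqrt{1706} = 1721 i \sqrt{1706}$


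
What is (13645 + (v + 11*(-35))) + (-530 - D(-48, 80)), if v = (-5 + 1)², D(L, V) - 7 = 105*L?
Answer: 17779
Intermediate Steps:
D(L, V) = 7 + 105*L
v = 16 (v = (-4)² = 16)
(13645 + (v + 11*(-35))) + (-530 - D(-48, 80)) = (13645 + (16 + 11*(-35))) + (-530 - (7 + 105*(-48))) = (13645 + (16 - 385)) + (-530 - (7 - 5040)) = (13645 - 369) + (-530 - 1*(-5033)) = 13276 + (-530 + 5033) = 13276 + 4503 = 17779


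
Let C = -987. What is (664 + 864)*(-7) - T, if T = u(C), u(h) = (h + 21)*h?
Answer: -964138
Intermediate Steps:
u(h) = h*(21 + h) (u(h) = (21 + h)*h = h*(21 + h))
T = 953442 (T = -987*(21 - 987) = -987*(-966) = 953442)
(664 + 864)*(-7) - T = (664 + 864)*(-7) - 1*953442 = 1528*(-7) - 953442 = -10696 - 953442 = -964138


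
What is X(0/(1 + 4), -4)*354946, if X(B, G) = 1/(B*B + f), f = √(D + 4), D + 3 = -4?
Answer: -354946*I*√3/3 ≈ -2.0493e+5*I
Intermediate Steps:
D = -7 (D = -3 - 4 = -7)
f = I*√3 (f = √(-7 + 4) = √(-3) = I*√3 ≈ 1.732*I)
X(B, G) = 1/(B² + I*√3) (X(B, G) = 1/(B*B + I*√3) = 1/(B² + I*√3))
X(0/(1 + 4), -4)*354946 = 354946/((0/(1 + 4))² + I*√3) = 354946/((0/5)² + I*√3) = 354946/((0*(⅕))² + I*√3) = 354946/(0² + I*√3) = 354946/(0 + I*√3) = 354946/(I*√3) = -I*√3/3*354946 = -354946*I*√3/3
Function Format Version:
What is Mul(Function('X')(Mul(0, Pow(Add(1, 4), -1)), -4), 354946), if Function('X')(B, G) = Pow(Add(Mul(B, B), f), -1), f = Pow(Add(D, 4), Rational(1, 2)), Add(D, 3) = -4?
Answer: Mul(Rational(-354946, 3), I, Pow(3, Rational(1, 2))) ≈ Mul(-2.0493e+5, I)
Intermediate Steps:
D = -7 (D = Add(-3, -4) = -7)
f = Mul(I, Pow(3, Rational(1, 2))) (f = Pow(Add(-7, 4), Rational(1, 2)) = Pow(-3, Rational(1, 2)) = Mul(I, Pow(3, Rational(1, 2))) ≈ Mul(1.7320, I))
Function('X')(B, G) = Pow(Add(Pow(B, 2), Mul(I, Pow(3, Rational(1, 2)))), -1) (Function('X')(B, G) = Pow(Add(Mul(B, B), Mul(I, Pow(3, Rational(1, 2)))), -1) = Pow(Add(Pow(B, 2), Mul(I, Pow(3, Rational(1, 2)))), -1))
Mul(Function('X')(Mul(0, Pow(Add(1, 4), -1)), -4), 354946) = Mul(Pow(Add(Pow(Mul(0, Pow(Add(1, 4), -1)), 2), Mul(I, Pow(3, Rational(1, 2)))), -1), 354946) = Mul(Pow(Add(Pow(Mul(0, Pow(5, -1)), 2), Mul(I, Pow(3, Rational(1, 2)))), -1), 354946) = Mul(Pow(Add(Pow(Mul(0, Rational(1, 5)), 2), Mul(I, Pow(3, Rational(1, 2)))), -1), 354946) = Mul(Pow(Add(Pow(0, 2), Mul(I, Pow(3, Rational(1, 2)))), -1), 354946) = Mul(Pow(Add(0, Mul(I, Pow(3, Rational(1, 2)))), -1), 354946) = Mul(Pow(Mul(I, Pow(3, Rational(1, 2))), -1), 354946) = Mul(Mul(Rational(-1, 3), I, Pow(3, Rational(1, 2))), 354946) = Mul(Rational(-354946, 3), I, Pow(3, Rational(1, 2)))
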